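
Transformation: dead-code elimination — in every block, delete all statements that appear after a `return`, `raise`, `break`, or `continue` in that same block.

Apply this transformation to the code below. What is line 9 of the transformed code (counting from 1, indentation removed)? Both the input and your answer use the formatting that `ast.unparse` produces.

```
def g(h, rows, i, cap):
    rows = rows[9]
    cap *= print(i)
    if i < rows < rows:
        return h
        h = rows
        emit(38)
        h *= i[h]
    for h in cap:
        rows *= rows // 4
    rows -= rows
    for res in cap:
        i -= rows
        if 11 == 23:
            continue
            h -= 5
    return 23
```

for res in cap:

Transformed code:
def g(h, rows, i, cap):
    rows = rows[9]
    cap *= print(i)
    if i < rows < rows:
        return h
    for h in cap:
        rows *= rows // 4
    rows -= rows
    for res in cap:
        i -= rows
        if 11 == 23:
            continue
    return 23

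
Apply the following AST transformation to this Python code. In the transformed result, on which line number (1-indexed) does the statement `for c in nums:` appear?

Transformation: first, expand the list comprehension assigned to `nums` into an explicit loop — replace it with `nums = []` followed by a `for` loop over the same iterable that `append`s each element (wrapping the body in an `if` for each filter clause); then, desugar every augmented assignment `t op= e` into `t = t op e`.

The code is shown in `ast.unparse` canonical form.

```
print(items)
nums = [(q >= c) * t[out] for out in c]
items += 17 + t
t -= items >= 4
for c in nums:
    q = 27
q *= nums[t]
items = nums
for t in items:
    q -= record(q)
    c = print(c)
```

Transformed code:
print(items)
nums = []
for out in c:
    nums.append((q >= c) * t[out])
items = items + (17 + t)
t = t - (items >= 4)
for c in nums:
    q = 27
q = q * nums[t]
items = nums
for t in items:
    q = q - record(q)
    c = print(c)

7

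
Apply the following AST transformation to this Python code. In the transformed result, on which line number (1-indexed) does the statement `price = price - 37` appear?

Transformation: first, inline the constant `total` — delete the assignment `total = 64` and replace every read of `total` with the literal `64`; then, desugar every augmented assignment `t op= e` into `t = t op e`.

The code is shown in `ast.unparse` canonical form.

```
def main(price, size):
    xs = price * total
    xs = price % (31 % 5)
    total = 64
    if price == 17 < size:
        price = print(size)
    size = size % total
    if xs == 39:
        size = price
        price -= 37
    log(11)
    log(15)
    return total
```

9

Transformed code:
def main(price, size):
    xs = price * 64
    xs = price % (31 % 5)
    if price == 17 < size:
        price = print(size)
    size = size % 64
    if xs == 39:
        size = price
        price = price - 37
    log(11)
    log(15)
    return 64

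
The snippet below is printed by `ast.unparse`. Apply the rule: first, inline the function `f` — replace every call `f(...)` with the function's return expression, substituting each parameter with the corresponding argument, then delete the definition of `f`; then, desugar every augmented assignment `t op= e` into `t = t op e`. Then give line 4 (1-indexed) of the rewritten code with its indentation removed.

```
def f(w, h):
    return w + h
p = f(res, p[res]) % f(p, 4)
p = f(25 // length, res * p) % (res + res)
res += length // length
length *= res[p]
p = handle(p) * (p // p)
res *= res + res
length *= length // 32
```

length = length * res[p]

Transformed code:
p = (res + p[res]) % (p + 4)
p = (25 // length + res * p) % (res + res)
res = res + length // length
length = length * res[p]
p = handle(p) * (p // p)
res = res * (res + res)
length = length * (length // 32)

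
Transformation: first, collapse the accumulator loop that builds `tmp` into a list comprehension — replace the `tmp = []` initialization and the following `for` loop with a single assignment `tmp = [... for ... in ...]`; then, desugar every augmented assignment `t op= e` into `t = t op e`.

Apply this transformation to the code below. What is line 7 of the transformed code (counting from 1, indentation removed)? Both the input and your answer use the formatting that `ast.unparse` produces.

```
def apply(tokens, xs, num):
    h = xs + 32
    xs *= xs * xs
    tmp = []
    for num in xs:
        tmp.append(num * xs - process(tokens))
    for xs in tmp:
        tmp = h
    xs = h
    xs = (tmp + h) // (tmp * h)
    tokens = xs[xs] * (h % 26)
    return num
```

Transformed code:
def apply(tokens, xs, num):
    h = xs + 32
    xs = xs * (xs * xs)
    tmp = [num * xs - process(tokens) for num in xs]
    for xs in tmp:
        tmp = h
    xs = h
    xs = (tmp + h) // (tmp * h)
    tokens = xs[xs] * (h % 26)
    return num

xs = h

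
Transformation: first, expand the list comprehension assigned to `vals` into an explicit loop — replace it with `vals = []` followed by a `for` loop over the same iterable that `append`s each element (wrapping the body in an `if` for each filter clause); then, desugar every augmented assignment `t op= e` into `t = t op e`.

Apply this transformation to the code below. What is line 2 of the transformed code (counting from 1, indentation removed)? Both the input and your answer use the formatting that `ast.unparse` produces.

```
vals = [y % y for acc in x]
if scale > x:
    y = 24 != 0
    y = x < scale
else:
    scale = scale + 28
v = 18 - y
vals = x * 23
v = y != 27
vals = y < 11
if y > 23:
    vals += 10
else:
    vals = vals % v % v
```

Transformed code:
vals = []
for acc in x:
    vals.append(y % y)
if scale > x:
    y = 24 != 0
    y = x < scale
else:
    scale = scale + 28
v = 18 - y
vals = x * 23
v = y != 27
vals = y < 11
if y > 23:
    vals = vals + 10
else:
    vals = vals % v % v

for acc in x:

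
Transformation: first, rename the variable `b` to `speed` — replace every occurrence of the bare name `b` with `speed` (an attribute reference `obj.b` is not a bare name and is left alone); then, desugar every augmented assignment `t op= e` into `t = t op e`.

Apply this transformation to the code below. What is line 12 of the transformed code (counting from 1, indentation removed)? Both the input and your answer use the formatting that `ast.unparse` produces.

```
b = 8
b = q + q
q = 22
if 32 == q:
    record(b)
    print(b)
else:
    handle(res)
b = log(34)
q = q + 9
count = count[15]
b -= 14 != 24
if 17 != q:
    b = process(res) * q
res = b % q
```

speed = speed - (14 != 24)

Transformed code:
speed = 8
speed = q + q
q = 22
if 32 == q:
    record(speed)
    print(speed)
else:
    handle(res)
speed = log(34)
q = q + 9
count = count[15]
speed = speed - (14 != 24)
if 17 != q:
    speed = process(res) * q
res = speed % q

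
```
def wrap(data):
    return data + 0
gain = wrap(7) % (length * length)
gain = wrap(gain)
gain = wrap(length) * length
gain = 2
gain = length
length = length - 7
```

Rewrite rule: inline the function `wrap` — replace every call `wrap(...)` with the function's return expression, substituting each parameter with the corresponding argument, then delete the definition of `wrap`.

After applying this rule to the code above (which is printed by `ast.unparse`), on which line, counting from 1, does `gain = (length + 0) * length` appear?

Transformed code:
gain = (7 + 0) % (length * length)
gain = gain + 0
gain = (length + 0) * length
gain = 2
gain = length
length = length - 7

3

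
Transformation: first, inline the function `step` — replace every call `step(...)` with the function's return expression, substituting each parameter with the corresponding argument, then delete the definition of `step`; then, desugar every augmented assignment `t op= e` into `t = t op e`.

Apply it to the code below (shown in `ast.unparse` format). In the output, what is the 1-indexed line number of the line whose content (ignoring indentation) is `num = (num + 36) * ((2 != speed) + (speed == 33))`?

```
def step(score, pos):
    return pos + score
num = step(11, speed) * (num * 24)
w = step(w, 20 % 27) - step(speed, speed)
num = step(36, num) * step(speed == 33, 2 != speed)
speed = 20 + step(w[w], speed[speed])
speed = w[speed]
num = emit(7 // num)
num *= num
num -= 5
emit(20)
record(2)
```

3

Transformed code:
num = (speed + 11) * (num * 24)
w = 20 % 27 + w - (speed + speed)
num = (num + 36) * ((2 != speed) + (speed == 33))
speed = 20 + (speed[speed] + w[w])
speed = w[speed]
num = emit(7 // num)
num = num * num
num = num - 5
emit(20)
record(2)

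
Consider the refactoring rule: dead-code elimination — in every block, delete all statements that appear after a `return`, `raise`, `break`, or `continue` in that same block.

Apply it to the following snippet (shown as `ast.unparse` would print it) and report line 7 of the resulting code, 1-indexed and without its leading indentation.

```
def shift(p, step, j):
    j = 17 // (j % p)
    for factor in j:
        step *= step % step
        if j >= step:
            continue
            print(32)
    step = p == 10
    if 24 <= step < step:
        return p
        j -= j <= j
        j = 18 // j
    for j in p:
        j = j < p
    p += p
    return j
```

Transformed code:
def shift(p, step, j):
    j = 17 // (j % p)
    for factor in j:
        step *= step % step
        if j >= step:
            continue
    step = p == 10
    if 24 <= step < step:
        return p
    for j in p:
        j = j < p
    p += p
    return j

step = p == 10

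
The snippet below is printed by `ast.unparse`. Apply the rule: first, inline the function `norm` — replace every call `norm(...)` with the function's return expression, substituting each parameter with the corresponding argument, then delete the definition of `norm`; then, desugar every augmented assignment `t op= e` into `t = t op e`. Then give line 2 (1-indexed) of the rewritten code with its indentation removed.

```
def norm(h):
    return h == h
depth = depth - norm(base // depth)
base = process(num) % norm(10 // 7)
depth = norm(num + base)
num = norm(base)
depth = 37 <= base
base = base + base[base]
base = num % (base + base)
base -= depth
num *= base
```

Transformed code:
depth = depth - (base // depth == base // depth)
base = process(num) % (10 // 7 == 10 // 7)
depth = num + base == num + base
num = base == base
depth = 37 <= base
base = base + base[base]
base = num % (base + base)
base = base - depth
num = num * base

base = process(num) % (10 // 7 == 10 // 7)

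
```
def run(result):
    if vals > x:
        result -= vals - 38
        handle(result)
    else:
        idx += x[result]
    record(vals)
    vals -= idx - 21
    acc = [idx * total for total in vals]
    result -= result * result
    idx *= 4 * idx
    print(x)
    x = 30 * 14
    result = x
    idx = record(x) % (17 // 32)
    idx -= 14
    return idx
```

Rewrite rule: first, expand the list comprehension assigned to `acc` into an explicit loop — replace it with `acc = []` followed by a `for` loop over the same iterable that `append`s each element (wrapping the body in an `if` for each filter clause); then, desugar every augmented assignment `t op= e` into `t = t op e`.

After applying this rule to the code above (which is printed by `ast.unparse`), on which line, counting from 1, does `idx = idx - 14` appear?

Transformed code:
def run(result):
    if vals > x:
        result = result - (vals - 38)
        handle(result)
    else:
        idx = idx + x[result]
    record(vals)
    vals = vals - (idx - 21)
    acc = []
    for total in vals:
        acc.append(idx * total)
    result = result - result * result
    idx = idx * (4 * idx)
    print(x)
    x = 30 * 14
    result = x
    idx = record(x) % (17 // 32)
    idx = idx - 14
    return idx

18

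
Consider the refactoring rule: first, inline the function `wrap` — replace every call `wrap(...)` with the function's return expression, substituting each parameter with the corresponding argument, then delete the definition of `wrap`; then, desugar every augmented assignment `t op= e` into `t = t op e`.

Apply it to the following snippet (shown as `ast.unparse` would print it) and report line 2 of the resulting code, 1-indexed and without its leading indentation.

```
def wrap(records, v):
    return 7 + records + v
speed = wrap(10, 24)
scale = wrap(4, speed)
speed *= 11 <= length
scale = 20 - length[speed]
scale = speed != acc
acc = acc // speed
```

Transformed code:
speed = 7 + 10 + 24
scale = 7 + 4 + speed
speed = speed * (11 <= length)
scale = 20 - length[speed]
scale = speed != acc
acc = acc // speed

scale = 7 + 4 + speed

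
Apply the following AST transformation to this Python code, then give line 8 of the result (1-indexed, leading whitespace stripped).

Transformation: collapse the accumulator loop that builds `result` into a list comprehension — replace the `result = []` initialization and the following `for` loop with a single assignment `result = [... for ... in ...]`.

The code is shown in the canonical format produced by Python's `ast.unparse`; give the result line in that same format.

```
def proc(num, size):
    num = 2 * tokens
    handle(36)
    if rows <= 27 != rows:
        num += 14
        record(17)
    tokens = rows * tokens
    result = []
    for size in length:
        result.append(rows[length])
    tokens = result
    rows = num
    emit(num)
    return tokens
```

Transformed code:
def proc(num, size):
    num = 2 * tokens
    handle(36)
    if rows <= 27 != rows:
        num += 14
        record(17)
    tokens = rows * tokens
    result = [rows[length] for size in length]
    tokens = result
    rows = num
    emit(num)
    return tokens

result = [rows[length] for size in length]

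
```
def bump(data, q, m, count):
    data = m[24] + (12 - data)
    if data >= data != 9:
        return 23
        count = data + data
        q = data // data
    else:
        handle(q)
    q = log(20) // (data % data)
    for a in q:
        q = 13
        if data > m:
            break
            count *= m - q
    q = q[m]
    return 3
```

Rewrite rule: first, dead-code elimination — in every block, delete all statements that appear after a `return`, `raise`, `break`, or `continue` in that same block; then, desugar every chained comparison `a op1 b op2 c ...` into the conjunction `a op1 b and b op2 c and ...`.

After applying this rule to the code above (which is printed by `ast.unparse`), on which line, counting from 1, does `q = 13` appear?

9

Transformed code:
def bump(data, q, m, count):
    data = m[24] + (12 - data)
    if data >= data and data != 9:
        return 23
    else:
        handle(q)
    q = log(20) // (data % data)
    for a in q:
        q = 13
        if data > m:
            break
    q = q[m]
    return 3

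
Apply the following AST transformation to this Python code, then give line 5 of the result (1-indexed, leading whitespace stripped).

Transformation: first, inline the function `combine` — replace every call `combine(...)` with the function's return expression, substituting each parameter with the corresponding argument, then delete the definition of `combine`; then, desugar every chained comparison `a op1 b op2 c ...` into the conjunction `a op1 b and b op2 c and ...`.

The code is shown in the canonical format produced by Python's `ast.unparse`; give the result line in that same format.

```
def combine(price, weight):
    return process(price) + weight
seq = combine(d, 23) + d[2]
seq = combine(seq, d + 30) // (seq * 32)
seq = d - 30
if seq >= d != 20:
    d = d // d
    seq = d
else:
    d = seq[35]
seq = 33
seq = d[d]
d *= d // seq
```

Transformed code:
seq = process(d) + 23 + d[2]
seq = (process(seq) + (d + 30)) // (seq * 32)
seq = d - 30
if seq >= d and d != 20:
    d = d // d
    seq = d
else:
    d = seq[35]
seq = 33
seq = d[d]
d *= d // seq

d = d // d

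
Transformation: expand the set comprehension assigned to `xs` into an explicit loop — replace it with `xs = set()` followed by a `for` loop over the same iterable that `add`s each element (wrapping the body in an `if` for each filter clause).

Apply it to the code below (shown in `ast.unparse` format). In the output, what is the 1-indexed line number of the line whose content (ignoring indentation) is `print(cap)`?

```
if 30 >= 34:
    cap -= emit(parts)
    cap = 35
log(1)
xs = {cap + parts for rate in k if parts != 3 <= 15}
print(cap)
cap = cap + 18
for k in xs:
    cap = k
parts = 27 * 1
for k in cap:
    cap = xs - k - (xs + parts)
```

Transformed code:
if 30 >= 34:
    cap -= emit(parts)
    cap = 35
log(1)
xs = set()
for rate in k:
    if parts != 3 <= 15:
        xs.add(cap + parts)
print(cap)
cap = cap + 18
for k in xs:
    cap = k
parts = 27 * 1
for k in cap:
    cap = xs - k - (xs + parts)

9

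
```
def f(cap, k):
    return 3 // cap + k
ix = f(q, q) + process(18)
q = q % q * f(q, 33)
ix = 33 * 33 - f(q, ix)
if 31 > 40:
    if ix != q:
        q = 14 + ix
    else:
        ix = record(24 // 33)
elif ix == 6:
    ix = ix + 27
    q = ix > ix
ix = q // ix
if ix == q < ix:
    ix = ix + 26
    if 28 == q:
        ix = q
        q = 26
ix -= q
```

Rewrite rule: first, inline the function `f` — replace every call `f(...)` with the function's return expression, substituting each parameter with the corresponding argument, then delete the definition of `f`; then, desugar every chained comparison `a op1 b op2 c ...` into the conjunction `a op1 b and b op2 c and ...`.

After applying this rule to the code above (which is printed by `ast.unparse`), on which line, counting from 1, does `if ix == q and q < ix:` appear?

Transformed code:
ix = 3 // q + q + process(18)
q = q % q * (3 // q + 33)
ix = 33 * 33 - (3 // q + ix)
if 31 > 40:
    if ix != q:
        q = 14 + ix
    else:
        ix = record(24 // 33)
elif ix == 6:
    ix = ix + 27
    q = ix > ix
ix = q // ix
if ix == q and q < ix:
    ix = ix + 26
    if 28 == q:
        ix = q
        q = 26
ix -= q

13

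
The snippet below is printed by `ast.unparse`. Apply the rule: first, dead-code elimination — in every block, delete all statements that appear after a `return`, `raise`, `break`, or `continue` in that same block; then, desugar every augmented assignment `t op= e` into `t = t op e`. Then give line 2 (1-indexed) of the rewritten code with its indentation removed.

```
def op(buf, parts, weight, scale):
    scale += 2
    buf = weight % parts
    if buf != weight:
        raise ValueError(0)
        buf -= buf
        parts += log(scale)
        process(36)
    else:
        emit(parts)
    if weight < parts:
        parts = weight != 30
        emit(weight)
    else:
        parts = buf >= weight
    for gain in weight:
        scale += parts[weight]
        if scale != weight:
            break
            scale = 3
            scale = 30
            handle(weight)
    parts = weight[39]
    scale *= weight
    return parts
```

scale = scale + 2

Transformed code:
def op(buf, parts, weight, scale):
    scale = scale + 2
    buf = weight % parts
    if buf != weight:
        raise ValueError(0)
    else:
        emit(parts)
    if weight < parts:
        parts = weight != 30
        emit(weight)
    else:
        parts = buf >= weight
    for gain in weight:
        scale = scale + parts[weight]
        if scale != weight:
            break
    parts = weight[39]
    scale = scale * weight
    return parts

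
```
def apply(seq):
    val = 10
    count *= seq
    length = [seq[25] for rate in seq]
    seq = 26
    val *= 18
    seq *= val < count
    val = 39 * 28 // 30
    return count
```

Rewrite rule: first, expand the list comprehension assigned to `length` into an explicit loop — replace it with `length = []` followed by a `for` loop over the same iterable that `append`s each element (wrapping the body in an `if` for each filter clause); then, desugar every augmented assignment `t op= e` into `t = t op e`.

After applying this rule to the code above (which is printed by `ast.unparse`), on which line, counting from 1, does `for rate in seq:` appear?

Transformed code:
def apply(seq):
    val = 10
    count = count * seq
    length = []
    for rate in seq:
        length.append(seq[25])
    seq = 26
    val = val * 18
    seq = seq * (val < count)
    val = 39 * 28 // 30
    return count

5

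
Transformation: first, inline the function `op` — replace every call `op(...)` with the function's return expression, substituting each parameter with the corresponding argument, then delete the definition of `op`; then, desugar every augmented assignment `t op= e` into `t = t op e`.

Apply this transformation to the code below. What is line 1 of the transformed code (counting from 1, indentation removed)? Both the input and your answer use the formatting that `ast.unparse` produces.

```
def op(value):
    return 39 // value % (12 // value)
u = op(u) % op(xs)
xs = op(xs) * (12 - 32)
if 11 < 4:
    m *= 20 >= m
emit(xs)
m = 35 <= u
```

u = 39 // u % (12 // u) % (39 // xs % (12 // xs))

Transformed code:
u = 39 // u % (12 // u) % (39 // xs % (12 // xs))
xs = 39 // xs % (12 // xs) * (12 - 32)
if 11 < 4:
    m = m * (20 >= m)
emit(xs)
m = 35 <= u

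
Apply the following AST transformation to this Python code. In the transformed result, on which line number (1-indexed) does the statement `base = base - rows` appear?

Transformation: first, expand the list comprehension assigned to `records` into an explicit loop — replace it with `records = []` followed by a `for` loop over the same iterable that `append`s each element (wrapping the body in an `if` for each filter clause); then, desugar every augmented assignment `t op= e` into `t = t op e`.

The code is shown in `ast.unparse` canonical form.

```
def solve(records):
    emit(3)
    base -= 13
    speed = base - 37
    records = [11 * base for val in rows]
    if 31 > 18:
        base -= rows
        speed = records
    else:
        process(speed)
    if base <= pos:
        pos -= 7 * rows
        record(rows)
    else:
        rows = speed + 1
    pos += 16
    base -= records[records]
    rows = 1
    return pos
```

9

Transformed code:
def solve(records):
    emit(3)
    base = base - 13
    speed = base - 37
    records = []
    for val in rows:
        records.append(11 * base)
    if 31 > 18:
        base = base - rows
        speed = records
    else:
        process(speed)
    if base <= pos:
        pos = pos - 7 * rows
        record(rows)
    else:
        rows = speed + 1
    pos = pos + 16
    base = base - records[records]
    rows = 1
    return pos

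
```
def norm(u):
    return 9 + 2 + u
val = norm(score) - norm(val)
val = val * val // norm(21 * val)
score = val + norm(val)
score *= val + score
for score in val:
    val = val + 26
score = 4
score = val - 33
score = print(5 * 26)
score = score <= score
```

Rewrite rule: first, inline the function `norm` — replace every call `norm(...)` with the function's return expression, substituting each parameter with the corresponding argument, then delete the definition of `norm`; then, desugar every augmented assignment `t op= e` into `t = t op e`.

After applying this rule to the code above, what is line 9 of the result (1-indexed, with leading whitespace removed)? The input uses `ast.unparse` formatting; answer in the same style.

score = print(5 * 26)

Transformed code:
val = 9 + 2 + score - (9 + 2 + val)
val = val * val // (9 + 2 + 21 * val)
score = val + (9 + 2 + val)
score = score * (val + score)
for score in val:
    val = val + 26
score = 4
score = val - 33
score = print(5 * 26)
score = score <= score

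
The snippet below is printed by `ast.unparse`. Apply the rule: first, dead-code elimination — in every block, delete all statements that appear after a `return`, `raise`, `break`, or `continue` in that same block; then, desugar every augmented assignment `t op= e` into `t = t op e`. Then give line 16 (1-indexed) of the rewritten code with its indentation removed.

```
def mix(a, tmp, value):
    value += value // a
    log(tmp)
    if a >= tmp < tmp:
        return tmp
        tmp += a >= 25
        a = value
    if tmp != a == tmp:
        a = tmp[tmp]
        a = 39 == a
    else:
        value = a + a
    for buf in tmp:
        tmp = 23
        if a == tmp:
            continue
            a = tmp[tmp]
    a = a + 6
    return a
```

return a

Transformed code:
def mix(a, tmp, value):
    value = value + value // a
    log(tmp)
    if a >= tmp < tmp:
        return tmp
    if tmp != a == tmp:
        a = tmp[tmp]
        a = 39 == a
    else:
        value = a + a
    for buf in tmp:
        tmp = 23
        if a == tmp:
            continue
    a = a + 6
    return a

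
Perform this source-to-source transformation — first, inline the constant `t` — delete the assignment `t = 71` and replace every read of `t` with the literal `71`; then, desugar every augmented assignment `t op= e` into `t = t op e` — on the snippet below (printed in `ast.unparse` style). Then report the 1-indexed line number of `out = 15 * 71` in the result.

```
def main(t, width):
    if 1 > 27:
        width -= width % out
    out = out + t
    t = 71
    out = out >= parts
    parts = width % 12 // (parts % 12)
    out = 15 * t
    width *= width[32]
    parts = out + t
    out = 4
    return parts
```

7

Transformed code:
def main(t, width):
    if 1 > 27:
        width = width - width % out
    out = out + 71
    out = out >= parts
    parts = width % 12 // (parts % 12)
    out = 15 * 71
    width = width * width[32]
    parts = out + 71
    out = 4
    return parts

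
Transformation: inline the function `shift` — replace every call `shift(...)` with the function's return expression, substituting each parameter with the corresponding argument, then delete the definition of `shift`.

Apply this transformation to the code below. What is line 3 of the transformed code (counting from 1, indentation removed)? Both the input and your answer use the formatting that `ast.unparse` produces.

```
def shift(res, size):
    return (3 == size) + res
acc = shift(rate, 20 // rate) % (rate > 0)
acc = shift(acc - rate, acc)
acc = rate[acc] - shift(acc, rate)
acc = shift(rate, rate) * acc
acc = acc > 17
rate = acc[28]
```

Transformed code:
acc = ((3 == 20 // rate) + rate) % (rate > 0)
acc = (3 == acc) + (acc - rate)
acc = rate[acc] - ((3 == rate) + acc)
acc = ((3 == rate) + rate) * acc
acc = acc > 17
rate = acc[28]

acc = rate[acc] - ((3 == rate) + acc)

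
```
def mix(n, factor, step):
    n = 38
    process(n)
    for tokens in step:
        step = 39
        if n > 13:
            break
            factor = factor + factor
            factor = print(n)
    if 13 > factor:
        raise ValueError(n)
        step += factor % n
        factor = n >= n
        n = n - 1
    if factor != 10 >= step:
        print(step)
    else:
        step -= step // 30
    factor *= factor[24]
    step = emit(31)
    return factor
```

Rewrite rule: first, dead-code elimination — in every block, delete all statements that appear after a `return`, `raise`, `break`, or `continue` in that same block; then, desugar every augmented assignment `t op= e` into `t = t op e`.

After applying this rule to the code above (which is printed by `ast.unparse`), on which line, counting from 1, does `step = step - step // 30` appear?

13

Transformed code:
def mix(n, factor, step):
    n = 38
    process(n)
    for tokens in step:
        step = 39
        if n > 13:
            break
    if 13 > factor:
        raise ValueError(n)
    if factor != 10 >= step:
        print(step)
    else:
        step = step - step // 30
    factor = factor * factor[24]
    step = emit(31)
    return factor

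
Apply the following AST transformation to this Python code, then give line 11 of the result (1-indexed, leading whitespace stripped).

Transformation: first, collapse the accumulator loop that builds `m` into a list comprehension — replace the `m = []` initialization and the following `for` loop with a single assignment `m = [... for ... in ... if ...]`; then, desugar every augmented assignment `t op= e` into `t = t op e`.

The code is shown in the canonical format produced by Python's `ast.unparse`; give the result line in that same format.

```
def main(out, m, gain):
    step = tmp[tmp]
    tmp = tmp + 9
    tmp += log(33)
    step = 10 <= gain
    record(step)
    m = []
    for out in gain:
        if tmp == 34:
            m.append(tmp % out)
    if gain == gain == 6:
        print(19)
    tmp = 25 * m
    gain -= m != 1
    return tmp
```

Transformed code:
def main(out, m, gain):
    step = tmp[tmp]
    tmp = tmp + 9
    tmp = tmp + log(33)
    step = 10 <= gain
    record(step)
    m = [tmp % out for out in gain if tmp == 34]
    if gain == gain == 6:
        print(19)
    tmp = 25 * m
    gain = gain - (m != 1)
    return tmp

gain = gain - (m != 1)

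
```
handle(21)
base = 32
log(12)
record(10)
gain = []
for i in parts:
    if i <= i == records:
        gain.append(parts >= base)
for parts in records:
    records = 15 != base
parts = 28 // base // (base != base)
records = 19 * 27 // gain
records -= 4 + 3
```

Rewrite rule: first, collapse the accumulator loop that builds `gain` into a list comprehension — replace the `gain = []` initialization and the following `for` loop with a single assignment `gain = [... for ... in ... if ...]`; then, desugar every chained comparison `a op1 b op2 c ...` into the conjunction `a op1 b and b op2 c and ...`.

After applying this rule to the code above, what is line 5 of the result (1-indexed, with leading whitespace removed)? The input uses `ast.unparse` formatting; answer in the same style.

Transformed code:
handle(21)
base = 32
log(12)
record(10)
gain = [parts >= base for i in parts if i <= i and i == records]
for parts in records:
    records = 15 != base
parts = 28 // base // (base != base)
records = 19 * 27 // gain
records -= 4 + 3

gain = [parts >= base for i in parts if i <= i and i == records]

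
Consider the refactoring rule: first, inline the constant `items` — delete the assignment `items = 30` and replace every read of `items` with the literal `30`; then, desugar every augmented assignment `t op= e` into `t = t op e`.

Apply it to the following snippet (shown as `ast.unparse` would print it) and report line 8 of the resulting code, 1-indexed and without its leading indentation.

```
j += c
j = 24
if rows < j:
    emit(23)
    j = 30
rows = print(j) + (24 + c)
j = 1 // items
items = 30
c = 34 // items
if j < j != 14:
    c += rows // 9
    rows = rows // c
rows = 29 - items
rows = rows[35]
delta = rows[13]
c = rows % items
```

c = 34 // 30

Transformed code:
j = j + c
j = 24
if rows < j:
    emit(23)
    j = 30
rows = print(j) + (24 + c)
j = 1 // 30
c = 34 // 30
if j < j != 14:
    c = c + rows // 9
    rows = rows // c
rows = 29 - 30
rows = rows[35]
delta = rows[13]
c = rows % 30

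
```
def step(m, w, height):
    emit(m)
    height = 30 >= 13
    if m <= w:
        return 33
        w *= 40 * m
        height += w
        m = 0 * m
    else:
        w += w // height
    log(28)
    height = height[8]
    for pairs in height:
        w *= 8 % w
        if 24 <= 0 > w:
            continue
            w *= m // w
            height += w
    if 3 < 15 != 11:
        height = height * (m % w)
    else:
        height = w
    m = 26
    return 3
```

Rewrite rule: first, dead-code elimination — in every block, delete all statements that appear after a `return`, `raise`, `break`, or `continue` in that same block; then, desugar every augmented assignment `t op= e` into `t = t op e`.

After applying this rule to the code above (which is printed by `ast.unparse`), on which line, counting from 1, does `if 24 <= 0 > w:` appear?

Transformed code:
def step(m, w, height):
    emit(m)
    height = 30 >= 13
    if m <= w:
        return 33
    else:
        w = w + w // height
    log(28)
    height = height[8]
    for pairs in height:
        w = w * (8 % w)
        if 24 <= 0 > w:
            continue
    if 3 < 15 != 11:
        height = height * (m % w)
    else:
        height = w
    m = 26
    return 3

12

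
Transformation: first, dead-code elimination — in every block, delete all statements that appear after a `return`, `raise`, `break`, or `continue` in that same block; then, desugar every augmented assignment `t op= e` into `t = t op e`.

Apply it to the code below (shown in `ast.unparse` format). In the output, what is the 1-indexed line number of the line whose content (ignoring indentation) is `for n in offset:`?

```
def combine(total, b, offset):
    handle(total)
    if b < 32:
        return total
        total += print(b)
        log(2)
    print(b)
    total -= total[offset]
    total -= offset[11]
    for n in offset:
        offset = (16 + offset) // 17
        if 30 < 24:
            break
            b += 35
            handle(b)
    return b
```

Transformed code:
def combine(total, b, offset):
    handle(total)
    if b < 32:
        return total
    print(b)
    total = total - total[offset]
    total = total - offset[11]
    for n in offset:
        offset = (16 + offset) // 17
        if 30 < 24:
            break
    return b

8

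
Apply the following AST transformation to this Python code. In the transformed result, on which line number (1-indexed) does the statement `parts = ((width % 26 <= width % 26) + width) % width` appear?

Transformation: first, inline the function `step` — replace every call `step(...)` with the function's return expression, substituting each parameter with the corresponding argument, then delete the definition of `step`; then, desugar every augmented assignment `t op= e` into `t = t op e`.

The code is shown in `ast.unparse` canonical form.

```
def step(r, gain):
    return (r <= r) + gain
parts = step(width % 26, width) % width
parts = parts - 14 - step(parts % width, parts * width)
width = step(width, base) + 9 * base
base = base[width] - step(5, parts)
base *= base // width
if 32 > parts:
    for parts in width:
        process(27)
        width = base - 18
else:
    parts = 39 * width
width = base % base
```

1

Transformed code:
parts = ((width % 26 <= width % 26) + width) % width
parts = parts - 14 - ((parts % width <= parts % width) + parts * width)
width = (width <= width) + base + 9 * base
base = base[width] - ((5 <= 5) + parts)
base = base * (base // width)
if 32 > parts:
    for parts in width:
        process(27)
        width = base - 18
else:
    parts = 39 * width
width = base % base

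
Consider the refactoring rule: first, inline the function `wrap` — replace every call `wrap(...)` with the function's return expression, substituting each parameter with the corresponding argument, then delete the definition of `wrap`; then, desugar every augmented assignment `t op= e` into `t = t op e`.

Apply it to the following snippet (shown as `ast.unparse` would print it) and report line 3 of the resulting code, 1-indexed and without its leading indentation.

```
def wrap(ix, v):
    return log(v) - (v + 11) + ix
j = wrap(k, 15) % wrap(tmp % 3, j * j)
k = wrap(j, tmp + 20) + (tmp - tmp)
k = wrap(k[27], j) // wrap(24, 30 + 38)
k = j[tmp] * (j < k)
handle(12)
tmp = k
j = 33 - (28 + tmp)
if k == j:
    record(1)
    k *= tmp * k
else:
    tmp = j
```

k = (log(j) - (j + 11) + k[27]) // (log(30 + 38) - (30 + 38 + 11) + 24)

Transformed code:
j = (log(15) - (15 + 11) + k) % (log(j * j) - (j * j + 11) + tmp % 3)
k = log(tmp + 20) - (tmp + 20 + 11) + j + (tmp - tmp)
k = (log(j) - (j + 11) + k[27]) // (log(30 + 38) - (30 + 38 + 11) + 24)
k = j[tmp] * (j < k)
handle(12)
tmp = k
j = 33 - (28 + tmp)
if k == j:
    record(1)
    k = k * (tmp * k)
else:
    tmp = j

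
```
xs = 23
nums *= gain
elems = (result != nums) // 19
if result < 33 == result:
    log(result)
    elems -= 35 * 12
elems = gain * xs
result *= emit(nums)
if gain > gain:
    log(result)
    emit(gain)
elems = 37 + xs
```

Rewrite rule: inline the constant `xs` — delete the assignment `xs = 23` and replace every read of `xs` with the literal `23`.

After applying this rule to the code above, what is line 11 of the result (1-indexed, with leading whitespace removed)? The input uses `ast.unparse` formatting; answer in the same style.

elems = 37 + 23

Transformed code:
nums *= gain
elems = (result != nums) // 19
if result < 33 == result:
    log(result)
    elems -= 35 * 12
elems = gain * 23
result *= emit(nums)
if gain > gain:
    log(result)
    emit(gain)
elems = 37 + 23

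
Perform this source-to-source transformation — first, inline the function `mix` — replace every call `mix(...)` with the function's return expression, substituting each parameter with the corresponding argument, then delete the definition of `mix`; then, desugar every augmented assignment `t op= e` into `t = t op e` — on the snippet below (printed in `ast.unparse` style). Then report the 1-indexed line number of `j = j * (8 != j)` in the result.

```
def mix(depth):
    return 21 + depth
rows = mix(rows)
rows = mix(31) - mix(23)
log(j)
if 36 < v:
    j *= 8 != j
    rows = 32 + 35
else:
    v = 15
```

Transformed code:
rows = 21 + rows
rows = 21 + 31 - (21 + 23)
log(j)
if 36 < v:
    j = j * (8 != j)
    rows = 32 + 35
else:
    v = 15

5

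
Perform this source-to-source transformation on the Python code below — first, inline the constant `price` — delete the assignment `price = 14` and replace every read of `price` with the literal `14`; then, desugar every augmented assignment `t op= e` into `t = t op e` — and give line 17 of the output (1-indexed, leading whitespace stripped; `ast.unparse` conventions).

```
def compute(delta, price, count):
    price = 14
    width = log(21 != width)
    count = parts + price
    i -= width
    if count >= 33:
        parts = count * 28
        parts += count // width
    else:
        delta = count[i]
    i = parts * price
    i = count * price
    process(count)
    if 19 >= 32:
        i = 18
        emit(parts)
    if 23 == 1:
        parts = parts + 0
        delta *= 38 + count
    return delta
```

Transformed code:
def compute(delta, price, count):
    width = log(21 != width)
    count = parts + 14
    i = i - width
    if count >= 33:
        parts = count * 28
        parts = parts + count // width
    else:
        delta = count[i]
    i = parts * 14
    i = count * 14
    process(count)
    if 19 >= 32:
        i = 18
        emit(parts)
    if 23 == 1:
        parts = parts + 0
        delta = delta * (38 + count)
    return delta

parts = parts + 0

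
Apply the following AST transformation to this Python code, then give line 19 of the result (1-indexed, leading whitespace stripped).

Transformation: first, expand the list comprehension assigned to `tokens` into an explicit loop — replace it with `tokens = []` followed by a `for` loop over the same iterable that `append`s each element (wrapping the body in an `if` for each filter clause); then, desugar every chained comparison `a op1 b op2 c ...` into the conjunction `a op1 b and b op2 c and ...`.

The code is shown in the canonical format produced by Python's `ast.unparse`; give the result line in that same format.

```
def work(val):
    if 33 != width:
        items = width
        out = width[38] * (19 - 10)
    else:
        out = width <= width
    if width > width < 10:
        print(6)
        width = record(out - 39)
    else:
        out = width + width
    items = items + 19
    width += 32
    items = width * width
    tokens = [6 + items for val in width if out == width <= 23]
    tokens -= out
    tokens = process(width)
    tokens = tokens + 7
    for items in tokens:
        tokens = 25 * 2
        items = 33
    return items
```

Transformed code:
def work(val):
    if 33 != width:
        items = width
        out = width[38] * (19 - 10)
    else:
        out = width <= width
    if width > width and width < 10:
        print(6)
        width = record(out - 39)
    else:
        out = width + width
    items = items + 19
    width += 32
    items = width * width
    tokens = []
    for val in width:
        if out == width and width <= 23:
            tokens.append(6 + items)
    tokens -= out
    tokens = process(width)
    tokens = tokens + 7
    for items in tokens:
        tokens = 25 * 2
        items = 33
    return items

tokens -= out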